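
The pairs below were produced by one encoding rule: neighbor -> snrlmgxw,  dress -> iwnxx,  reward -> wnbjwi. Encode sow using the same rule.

The shift depends on letter class: consonant n→s is +5, but vowel e→n is +9. Vowels shift forward by 9 and consonants shift forward by 5.
Applying it to sow: s(cons)+5=x, o(vowel)+9=x, w(cons)+5=b.

xxb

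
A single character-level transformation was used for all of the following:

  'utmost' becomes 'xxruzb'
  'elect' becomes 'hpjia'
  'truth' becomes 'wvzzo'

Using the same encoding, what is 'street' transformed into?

vxwklb

The shift increases by 1 at each position, starting from +3: 3, 4, 5, ….
On street: s+3=v, t+4=x, r+5=w, e+6=k, e+7=l, t+8=b.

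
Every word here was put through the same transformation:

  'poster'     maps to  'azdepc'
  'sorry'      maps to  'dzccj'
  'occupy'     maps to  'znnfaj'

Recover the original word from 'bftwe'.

Compare letters: p→a is +11, o→z is +11, s→d is +11 — a constant shift. Each letter is shifted forward by 11 in the alphabet (a Caesar shift of +11).
Reversing it on bftwe: b−11=q, f−11=u, t−11=i, w−11=l, e−11=t.

quilt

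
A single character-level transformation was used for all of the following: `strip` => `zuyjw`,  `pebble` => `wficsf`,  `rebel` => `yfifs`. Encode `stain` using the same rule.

zuhju

Shifts by position in strip: pos 0: s→z (+7), pos 1: t→u (+1), pos 2: r→y (+7), pos 3: i→j (+1) — repeating every 2. A repeating key of period 2 is used — shifts +7, +1 over and over.
Applying it to stain: s+7=z, t+1=u, a+7=h, i+1=j, n+7=u.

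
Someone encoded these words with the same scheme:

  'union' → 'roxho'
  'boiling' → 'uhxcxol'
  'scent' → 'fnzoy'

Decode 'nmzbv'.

u(20)→r(17) and n(13)→o(14) fit y≡19x+1 (mod 26); the inverse of 19 mod 26 is 11. Each letter's alphabet position (a=0..z=25) is mapped through 19·x+1 mod 26 — an affine cipher.
Reversing it on nmzbv: n(13)→11·(13−1)≡2=c; m(12)→11·(12−1)≡17=r; z(25)→11·(25−1)≡4=e; b(1)→11·(1−1)≡0=a; v(21)→11·(21−1)≡12=m (all mod 26).

cream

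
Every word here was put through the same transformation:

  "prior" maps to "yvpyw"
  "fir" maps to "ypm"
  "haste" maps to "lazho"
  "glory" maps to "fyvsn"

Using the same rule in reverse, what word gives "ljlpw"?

piece

The output letters match the input read backwards, each shifted +7: prior reversed is roirp. Two steps: reverse the string, then apply a Caesar shift of +7.
Reversing it on ljlpw: shift back: l−7=e, j−7=c, l−7=e, p−7=i, w−7=p → eceip; then reverse → piece.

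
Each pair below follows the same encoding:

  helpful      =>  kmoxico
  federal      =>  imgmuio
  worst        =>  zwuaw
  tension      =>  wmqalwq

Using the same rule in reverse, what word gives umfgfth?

recycle

The shifts repeat in a cycle of length 2: positions 0,1,… shift by +3, +8, then the pattern repeats.
Reversing it on umfgfth: u−3=r, m−8=e, f−3=c, g−8=y, f−3=c, t−8=l, h−3=e.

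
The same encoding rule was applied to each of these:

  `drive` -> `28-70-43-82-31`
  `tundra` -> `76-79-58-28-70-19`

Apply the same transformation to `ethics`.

d(#4)→28 and r(#18)→70: differences scale by 3, so n = 3·pos + 16. The formula is n = 3×(alphabet index, a=1) + 16.
Applying it to ethics: e=5→31, t=20→76, h=8→40, i=9→43, c=3→25, s=19→73.

31-76-40-43-25-73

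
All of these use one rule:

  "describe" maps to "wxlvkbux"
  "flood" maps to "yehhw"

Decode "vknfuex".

crumble

Compare letters: d→w is +19, e→x is +19, s→l is +19 — a constant shift. Each letter is shifted forward by 19 in the alphabet (a Caesar shift of +19).
Decoding vknfuex: v−19=c, k−19=r, n−19=u, f−19=m, u−19=b, e−19=l, x−19=e.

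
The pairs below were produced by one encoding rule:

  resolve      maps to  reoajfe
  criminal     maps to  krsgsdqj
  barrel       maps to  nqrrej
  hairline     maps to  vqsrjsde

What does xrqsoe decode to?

r(17)→r(17) and e(4)→e(4) fit y≡23x+16 (mod 26); the inverse of 23 mod 26 is 17. This is an affine cipher: with a=0,…,z=25, each position x becomes (23x+16) mod 26.
Decoding xrqsoe: x(23)→17·(23−16)≡15=p; r(17)→17·(17−16)≡17=r; q(16)→17·(16−16)≡0=a; s(18)→17·(18−16)≡8=i; o(14)→17·(14−16)≡18=s; e(4)→17·(4−16)≡4=e (all mod 26).

praise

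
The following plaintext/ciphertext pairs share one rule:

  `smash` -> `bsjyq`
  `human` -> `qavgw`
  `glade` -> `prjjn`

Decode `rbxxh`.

Shifts by position in smash: pos 0: s→b (+9), pos 1: m→s (+6), pos 2: a→j (+9), pos 3: s→y (+6) — repeating every 2. A repeating key of period 2 is used — shifts +9, +6 over and over.
Undoing it on rbxxh: r−9=i, b−6=v, x−9=o, x−6=r, h−9=y.

ivory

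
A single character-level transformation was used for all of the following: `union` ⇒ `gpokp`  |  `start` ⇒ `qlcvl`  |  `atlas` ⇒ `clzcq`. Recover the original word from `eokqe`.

kiosk

Each letter's alphabet position (a=0..z=25) is mapped through 21·x+2 mod 26 — an affine cipher.
Decoding eokqe: e(4)→5·(4−2)≡10=k; o(14)→5·(14−2)≡8=i; k(10)→5·(10−2)≡14=o; q(16)→5·(16−2)≡18=s; e(4)→5·(4−2)≡10=k (all mod 26).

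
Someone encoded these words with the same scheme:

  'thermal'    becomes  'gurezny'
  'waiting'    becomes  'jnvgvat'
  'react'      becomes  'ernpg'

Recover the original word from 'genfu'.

Compare letters: t→g is +13, h→u is +13, e→r is +13 — a constant shift. This is a Caesar cipher with shift 13.
Decoding genfu: g−13=t, e−13=r, n−13=a, f−13=s, u−13=h.

trash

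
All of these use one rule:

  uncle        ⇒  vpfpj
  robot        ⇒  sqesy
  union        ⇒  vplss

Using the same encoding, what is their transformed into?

ujhmw

In uncle: u→v is +1, n→p is +2, c→f is +3, l→p is +4 — the shift increases by 1 each position. Each letter shifts forward by (position + 1), i.e. 1, 2, 3, … — the shift grows by one for each successive letter.
For their: t+1=u, h+2=j, e+3=h, i+4=m, r+5=w.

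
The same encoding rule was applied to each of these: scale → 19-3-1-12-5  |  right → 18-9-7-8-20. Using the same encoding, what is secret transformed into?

Letters become their 1-indexed alphabet positions: a=1 … z=26.
On secret: s=19→19, e=5→5, c=3→3, r=18→18, e=5→5, t=20→20.

19-5-3-18-5-20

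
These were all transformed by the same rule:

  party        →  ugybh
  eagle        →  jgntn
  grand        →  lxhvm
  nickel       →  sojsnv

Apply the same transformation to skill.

xqptu

Each letter shifts forward by (position + 5), i.e. 5, 6, 7, … — the shift grows by one for each successive letter.
Applying it to skill: s+5=x, k+6=q, i+7=p, l+8=t, l+9=u.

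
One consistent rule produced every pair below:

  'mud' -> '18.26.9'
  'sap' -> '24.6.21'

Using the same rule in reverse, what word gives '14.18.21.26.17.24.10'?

impulse

m is letter #13 and maps to 18: an offset of 5. The number is (letter's place in the alphabet, a=1) + 5.
Undoing it on 14.18.21.26.17.24.10: 14→(14−5)÷1=9=i, 18→(18−5)÷1=13=m, 21→(21−5)÷1=16=p, 26→(26−5)÷1=21=u, 17→(17−5)÷1=12=l, 24→(24−5)÷1=19=s, 10→(10−5)÷1=5=e.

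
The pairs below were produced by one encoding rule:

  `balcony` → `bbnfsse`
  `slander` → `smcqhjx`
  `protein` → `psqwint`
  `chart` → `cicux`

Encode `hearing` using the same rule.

In balcony: b→b is +0, a→b is +1, l→n is +2, c→f is +3 — the shift increases by 1 each position. The shift increases by 1 at each position, starting from +0: 0, 1, 2, ….
For hearing: h+0=h, e+1=f, a+2=c, r+3=u, i+4=m, n+5=s, g+6=m.

hfcumsm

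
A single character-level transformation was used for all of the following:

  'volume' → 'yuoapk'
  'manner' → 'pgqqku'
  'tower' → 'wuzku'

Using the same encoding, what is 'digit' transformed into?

The shift depends on letter class: consonant v→y is +3, but vowel o→u is +6. Two shifts are in play — +6 for a/e/i/o/u, +3 for every other letter.
For digit: d(cons)+3=g, i(vowel)+6=o, g(cons)+3=j, i(vowel)+6=o, t(cons)+3=w.

gojow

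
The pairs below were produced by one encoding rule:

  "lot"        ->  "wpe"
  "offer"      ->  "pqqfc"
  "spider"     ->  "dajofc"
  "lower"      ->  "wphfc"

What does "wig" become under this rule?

hjr

The shift depends on letter class: consonant l→w is +11, but vowel o→p is +1. Two shifts are in play — +1 for a/e/i/o/u, +11 for every other letter.
For wig: w(cons)+11=h, i(vowel)+1=j, g(cons)+11=r.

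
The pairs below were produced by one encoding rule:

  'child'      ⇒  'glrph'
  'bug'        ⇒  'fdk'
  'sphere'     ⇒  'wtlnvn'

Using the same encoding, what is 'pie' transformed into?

trn

Vowels shift forward by 9 and consonants shift forward by 4.
For pie: p(cons)+4=t, i(vowel)+9=r, e(vowel)+9=n.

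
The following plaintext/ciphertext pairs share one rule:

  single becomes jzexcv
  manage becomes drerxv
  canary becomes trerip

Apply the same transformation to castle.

Compare letters: s→j is +17, i→z is +17, n→e is +17 — a constant shift. It's a constant shift of +17 (ROT17).
Applying it to castle: c+17=t, a+17=r, s+17=j, t+17=k, l+17=c, e+17=v.

trjkcv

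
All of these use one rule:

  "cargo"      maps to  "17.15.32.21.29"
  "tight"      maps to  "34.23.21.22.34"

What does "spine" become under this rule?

33.30.23.28.19

c is letter #3 and maps to 17: an offset of 14. The number is (letter's place in the alphabet, a=1) + 14.
For spine: s=19→33, p=16→30, i=9→23, n=14→28, e=5→19.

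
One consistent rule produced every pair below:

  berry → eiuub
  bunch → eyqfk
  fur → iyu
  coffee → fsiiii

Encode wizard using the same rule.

zmceug

Vowels shift forward by 4 and consonants shift forward by 3.
For wizard: w(cons)+3=z, i(vowel)+4=m, z(cons)+3=c, a(vowel)+4=e, r(cons)+3=u, d(cons)+3=g.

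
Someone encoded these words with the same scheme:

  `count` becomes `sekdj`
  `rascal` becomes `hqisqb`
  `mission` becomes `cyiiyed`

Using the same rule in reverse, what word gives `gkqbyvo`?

It's a constant shift of +16 (ROT16).
Undoing it on gkqbyvo: g−16=q, k−16=u, q−16=a, b−16=l, y−16=i, v−16=f, o−16=y.

qualify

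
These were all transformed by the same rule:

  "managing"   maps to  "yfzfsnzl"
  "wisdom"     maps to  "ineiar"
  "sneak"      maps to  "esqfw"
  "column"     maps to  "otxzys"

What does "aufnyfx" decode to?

optimal

A repeating key of period 2 is used — shifts +12, +5 over and over.
Undoing it on aufnyfx: a−12=o, u−5=p, f−12=t, n−5=i, y−12=m, f−5=a, x−12=l.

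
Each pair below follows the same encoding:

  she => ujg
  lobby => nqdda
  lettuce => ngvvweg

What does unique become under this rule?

This is a Caesar cipher with shift 2.
On unique: u+2=w, n+2=p, i+2=k, q+2=s, u+2=w, e+2=g.

wpkswg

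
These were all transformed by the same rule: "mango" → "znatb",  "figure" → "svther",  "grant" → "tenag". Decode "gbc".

This is a Caesar cipher with shift 13.
Decoding gbc: g−13=t, b−13=o, c−13=p.

top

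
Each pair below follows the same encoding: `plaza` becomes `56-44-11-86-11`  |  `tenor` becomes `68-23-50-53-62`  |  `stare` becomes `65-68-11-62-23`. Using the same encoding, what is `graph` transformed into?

p(#16)→56 and l(#12)→44: differences scale by 3, so n = 3·pos + 8. Each letter becomes 3×(its alphabet position, a=1..z=26) + 8.
Applying it to graph: g=7→29, r=18→62, a=1→11, p=16→56, h=8→32.

29-62-11-56-32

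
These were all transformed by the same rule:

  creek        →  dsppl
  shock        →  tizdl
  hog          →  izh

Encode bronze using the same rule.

Vowels shift forward by 11 and consonants shift forward by 1.
Applying it to bronze: b(cons)+1=c, r(cons)+1=s, o(vowel)+11=z, n(cons)+1=o, z(cons)+1=a, e(vowel)+11=p.

cszoap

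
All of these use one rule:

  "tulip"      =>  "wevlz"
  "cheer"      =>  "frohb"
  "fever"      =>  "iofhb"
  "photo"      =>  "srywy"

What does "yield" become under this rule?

bsoon

The shifts repeat in a cycle of length 3: positions 0,1,… shift by +3, +10, +10, then the pattern repeats.
On yield: y+3=b, i+10=s, e+10=o, l+3=o, d+10=n.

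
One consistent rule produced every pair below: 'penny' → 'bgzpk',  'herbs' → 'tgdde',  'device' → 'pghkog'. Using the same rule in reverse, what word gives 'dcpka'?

Shifts by position in penny: pos 0: p→b (+12), pos 1: e→g (+2), pos 2: n→z (+12), pos 3: n→p (+2) — repeating every 2. A repeating key of period 2 is used — shifts +12, +2 over and over.
Decoding dcpka: d−12=r, c−2=a, p−12=d, k−2=i, a−12=o.

radio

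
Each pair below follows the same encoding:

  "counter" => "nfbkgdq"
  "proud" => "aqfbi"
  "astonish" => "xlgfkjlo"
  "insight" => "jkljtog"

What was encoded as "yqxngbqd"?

fracture

Each letter's alphabet position (a=0..z=25) is mapped through 21·x+23 mod 26 — an affine cipher.
Undoing it on yqxngbqd: y(24)→5·(24−23)≡5=f; q(16)→5·(16−23)≡17=r; x(23)→5·(23−23)≡0=a; n(13)→5·(13−23)≡2=c; g(6)→5·(6−23)≡19=t; b(1)→5·(1−23)≡20=u; q(16)→5·(16−23)≡17=r; d(3)→5·(3−23)≡4=e (all mod 26).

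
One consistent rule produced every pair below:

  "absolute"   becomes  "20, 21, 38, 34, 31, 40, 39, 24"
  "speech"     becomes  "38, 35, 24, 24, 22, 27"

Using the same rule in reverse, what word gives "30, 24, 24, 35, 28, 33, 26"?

keeping

a is letter #1 and maps to 20: an offset of 19. Each letter is replaced by its alphabet position (a=1..z=26) + 19.
Decoding 30, 24, 24, 35, 28, 33, 26: 30→(30−19)÷1=11=k, 24→(24−19)÷1=5=e, 24→(24−19)÷1=5=e, 35→(35−19)÷1=16=p, 28→(28−19)÷1=9=i, 33→(33−19)÷1=14=n, 26→(26−19)÷1=7=g.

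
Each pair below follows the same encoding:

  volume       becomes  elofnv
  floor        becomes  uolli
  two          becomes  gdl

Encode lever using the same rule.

ovevi

Each pair mirrors across the alphabet (v↔e, o↔l, l↔o): positions sum to 25. This is the alphabet-reversal cipher (Atbash): a becomes z, b becomes y, etc.
Applying it to lever: l↔o, e↔v, v↔e, e↔v, r↔i.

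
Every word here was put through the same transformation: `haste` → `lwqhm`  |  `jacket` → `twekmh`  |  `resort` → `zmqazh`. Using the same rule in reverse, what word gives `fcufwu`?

zigzag

h(7)→l(11) and a(0)→w(22) fit y≡17x+22 (mod 26); the inverse of 17 mod 26 is 23. This is an affine cipher: with a=0,…,z=25, each position x becomes (17x+22) mod 26.
Undoing it on fcufwu: f(5)→23·(5−22)≡25=z; c(2)→23·(2−22)≡8=i; u(20)→23·(20−22)≡6=g; f(5)→23·(5−22)≡25=z; w(22)→23·(22−22)≡0=a; u(20)→23·(20−22)≡6=g (all mod 26).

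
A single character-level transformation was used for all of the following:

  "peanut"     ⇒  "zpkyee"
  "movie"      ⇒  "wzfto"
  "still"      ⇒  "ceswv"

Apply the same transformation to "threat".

Shifts by position in peanut: pos 0: p→z (+10), pos 1: e→p (+11), pos 2: a→k (+10), pos 3: n→y (+11) — repeating every 2. It's a Vigenère-style cipher with numeric key [10,11]: position i shifts by key[i mod 2].
For threat: t+10=d, h+11=s, r+10=b, e+11=p, a+10=k, t+11=e.

dsbpke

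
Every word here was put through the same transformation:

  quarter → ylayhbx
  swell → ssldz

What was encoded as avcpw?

pivot

Read the word backwards and shift each letter +7.
Reversing it on avcpw: shift back: a−7=t, v−7=o, c−7=v, p−7=i, w−7=p → tovip; then reverse → pivot.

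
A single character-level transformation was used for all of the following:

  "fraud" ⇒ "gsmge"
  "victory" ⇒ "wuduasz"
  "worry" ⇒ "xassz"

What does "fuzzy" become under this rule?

ggaaz

The shift depends on letter class: consonant f→g is +1, but vowel a→m is +12. The rule splits by letter class: vowels +12, consonants +1.
On fuzzy: f(cons)+1=g, u(vowel)+12=g, z(cons)+1=a, z(cons)+1=a, y(cons)+1=z.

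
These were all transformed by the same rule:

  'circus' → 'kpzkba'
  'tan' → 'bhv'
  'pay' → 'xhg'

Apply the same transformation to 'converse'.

The rule splits by letter class: vowels +7, consonants +8.
Applying it to converse: c(cons)+8=k, o(vowel)+7=v, n(cons)+8=v, v(cons)+8=d, e(vowel)+7=l, r(cons)+8=z, s(cons)+8=a, e(vowel)+7=l.

kvvdlzal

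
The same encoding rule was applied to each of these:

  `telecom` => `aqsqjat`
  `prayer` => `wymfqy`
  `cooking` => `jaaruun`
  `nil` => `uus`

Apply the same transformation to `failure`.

The rule splits by letter class: vowels +12, consonants +7.
Applying it to failure: f(cons)+7=m, a(vowel)+12=m, i(vowel)+12=u, l(cons)+7=s, u(vowel)+12=g, r(cons)+7=y, e(vowel)+12=q.

mmusgyq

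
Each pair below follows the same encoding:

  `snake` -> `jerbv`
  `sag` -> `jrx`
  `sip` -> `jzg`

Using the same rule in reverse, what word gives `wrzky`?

Compare letters: s→j is +17, n→e is +17, a→r is +17 — a constant shift. This is a Caesar cipher with shift 17.
Decoding wrzky: w−17=f, r−17=a, z−17=i, k−17=t, y−17=h.

faith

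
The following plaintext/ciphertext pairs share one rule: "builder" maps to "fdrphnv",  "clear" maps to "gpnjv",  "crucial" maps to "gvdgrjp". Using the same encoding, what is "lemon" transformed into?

Two shifts are in play — +9 for a/e/i/o/u, +4 for every other letter.
For lemon: l(cons)+4=p, e(vowel)+9=n, m(cons)+4=q, o(vowel)+9=x, n(cons)+4=r.

pnqxr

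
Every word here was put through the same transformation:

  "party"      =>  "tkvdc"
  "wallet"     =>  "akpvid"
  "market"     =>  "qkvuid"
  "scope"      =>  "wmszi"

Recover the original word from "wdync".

study

Shifts by position in party: pos 0: p→t (+4), pos 1: a→k (+10), pos 2: r→v (+4), pos 3: t→d (+10) — repeating every 2. The shifts repeat in a cycle of length 2: positions 0,1,… shift by +4, +10, then the pattern repeats.
Decoding wdync: w−4=s, d−10=t, y−4=u, n−10=d, c−4=y.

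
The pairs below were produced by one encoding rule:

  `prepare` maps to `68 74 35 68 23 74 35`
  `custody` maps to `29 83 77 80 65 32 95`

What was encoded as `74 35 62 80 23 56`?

rental

p(#16)→68 and r(#18)→74: differences scale by 3, so n = 3·pos + 20. The formula is n = 3×(alphabet index, a=1) + 20.
Undoing it on 74 35 62 80 23 56: 74→(74−20)÷3=18=r, 35→(35−20)÷3=5=e, 62→(62−20)÷3=14=n, 80→(80−20)÷3=20=t, 23→(23−20)÷3=1=a, 56→(56−20)÷3=12=l.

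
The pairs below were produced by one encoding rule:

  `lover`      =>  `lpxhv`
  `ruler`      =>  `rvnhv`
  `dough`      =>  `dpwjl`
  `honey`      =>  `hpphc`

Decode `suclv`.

In lover: l→l is +0, o→p is +1, v→x is +2, e→h is +3 — the shift increases by 1 each position. Letter i (0-indexed) is shifted by i+0, so successive shifts are 0, 1, 2, ….
Decoding suclv: s−0=s, u−1=t, c−2=a, l−3=i, v−4=r.

stair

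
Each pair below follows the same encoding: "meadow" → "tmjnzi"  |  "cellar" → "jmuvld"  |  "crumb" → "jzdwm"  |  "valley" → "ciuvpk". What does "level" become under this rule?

In meadow: m→t is +7, e→m is +8, a→j is +9, d→n is +10 — the shift increases by 1 each position. The shift increases by 1 at each position, starting from +7: 7, 8, 9, ….
On level: l+7=s, e+8=m, v+9=e, e+10=o, l+11=w.

smeow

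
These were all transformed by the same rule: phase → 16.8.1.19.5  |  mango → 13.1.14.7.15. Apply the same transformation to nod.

Each letter is replaced by its alphabet position (a=1, b=2, …, z=26).
Applying it to nod: n=14→14, o=15→15, d=4→4.

14.15.4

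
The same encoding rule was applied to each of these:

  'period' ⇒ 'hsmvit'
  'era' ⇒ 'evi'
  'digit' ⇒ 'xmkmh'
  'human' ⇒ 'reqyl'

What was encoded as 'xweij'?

feast

The output letters match the input read backwards, each shifted +4: period reversed is doirep. Read the word backwards and shift each letter +4.
Decoding xweij: shift back: x−4=t, w−4=s, e−4=a, i−4=e, j−4=f → tsaef; then reverse → feast.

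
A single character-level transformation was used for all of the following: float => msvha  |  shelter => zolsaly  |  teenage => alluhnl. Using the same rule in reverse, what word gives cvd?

Every letter moves 7 places later in the alphabet, wrapping around z→a.
Undoing it on cvd: c−7=v, v−7=o, d−7=w.

vow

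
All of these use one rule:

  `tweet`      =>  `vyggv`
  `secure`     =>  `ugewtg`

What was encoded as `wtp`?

Compare letters: t→v is +2, w→y is +2, e→g is +2 — a constant shift. Each letter is shifted forward by 2 in the alphabet (a Caesar shift of +2).
Decoding wtp: w−2=u, t−2=r, p−2=n.

urn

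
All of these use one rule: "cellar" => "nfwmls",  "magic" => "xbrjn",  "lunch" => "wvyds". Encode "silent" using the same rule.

Shifts by position in cellar: pos 0: c→n (+11), pos 1: e→f (+1), pos 2: l→w (+11), pos 3: l→m (+1) — repeating every 2. The shifts repeat in a cycle of length 2: positions 0,1,… shift by +11, +1, then the pattern repeats.
On silent: s+11=d, i+1=j, l+11=w, e+1=f, n+11=y, t+1=u.

djwfyu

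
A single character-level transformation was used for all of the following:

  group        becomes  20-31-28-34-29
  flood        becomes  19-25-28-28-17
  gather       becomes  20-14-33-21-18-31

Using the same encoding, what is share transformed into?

32-21-14-31-18

The number is (letter's place in the alphabet, a=1) + 13.
Applying it to share: s=19→32, h=8→21, a=1→14, r=18→31, e=5→18.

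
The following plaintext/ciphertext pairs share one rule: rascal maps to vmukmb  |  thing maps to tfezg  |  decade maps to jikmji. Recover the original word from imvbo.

Treating letters as 0–25, the rule is x ↦ 25x + 12 (mod 26).
Decoding imvbo: i(8)→25·(8−12)≡4=e; m(12)→25·(12−12)≡0=a; v(21)→25·(21−12)≡17=r; b(1)→25·(1−12)≡11=l; o(14)→25·(14−12)≡24=y (all mod 26).

early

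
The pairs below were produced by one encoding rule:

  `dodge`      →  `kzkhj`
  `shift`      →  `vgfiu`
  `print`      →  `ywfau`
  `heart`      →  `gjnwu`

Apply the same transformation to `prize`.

ywfoj

d(3)→k(10) and o(14)→z(25) fit y≡25x+13 (mod 26); the inverse of 25 mod 26 is 25. Treating letters as 0–25, the rule is x ↦ 25x + 13 (mod 26).
On prize: p(15)→25·15+13≡24=y; r(17)→25·17+13≡22=w; i(8)→25·8+13≡5=f; z(25)→25·25+13≡14=o; e(4)→25·4+13≡9=j (all mod 26).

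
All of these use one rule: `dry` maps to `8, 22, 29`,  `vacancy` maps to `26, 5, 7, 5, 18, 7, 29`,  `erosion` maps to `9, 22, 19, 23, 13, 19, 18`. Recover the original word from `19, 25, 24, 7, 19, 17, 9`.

d is letter #4 and maps to 8: an offset of 4. The number is (letter's place in the alphabet, a=1) + 4.
Reversing it on 19, 25, 24, 7, 19, 17, 9: 19→(19−4)÷1=15=o, 25→(25−4)÷1=21=u, 24→(24−4)÷1=20=t, 7→(7−4)÷1=3=c, 19→(19−4)÷1=15=o, 17→(17−4)÷1=13=m, 9→(9−4)÷1=5=e.

outcome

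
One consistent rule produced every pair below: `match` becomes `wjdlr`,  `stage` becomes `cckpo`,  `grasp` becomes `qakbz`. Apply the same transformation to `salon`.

cjvxx

Shifts by position in match: pos 0: m→w (+10), pos 1: a→j (+9), pos 2: t→d (+10), pos 3: c→l (+9) — repeating every 2. The shifts repeat in a cycle of length 2: positions 0,1,… shift by +10, +9, then the pattern repeats.
For salon: s+10=c, a+9=j, l+10=v, o+9=x, n+10=x.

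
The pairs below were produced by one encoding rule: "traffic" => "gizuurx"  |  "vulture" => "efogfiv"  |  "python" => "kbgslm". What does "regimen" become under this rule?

ivtrnvm

Each pair mirrors across the alphabet (t↔g, r↔i, a↔z): positions sum to 25. Each letter is replaced by its mirror in the alphabet: a↔z, b↔y, c↔x, and so on (the Atbash cipher).
For regimen: r↔i, e↔v, g↔t, i↔r, m↔n, e↔v, n↔m.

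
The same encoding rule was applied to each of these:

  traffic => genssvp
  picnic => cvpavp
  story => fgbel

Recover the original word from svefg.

Compare letters: t→g is +13, r→e is +13, a→n is +13 — a constant shift. Every letter moves 13 places later in the alphabet, wrapping around z→a.
Undoing it on svefg: s−13=f, v−13=i, e−13=r, f−13=s, g−13=t.

first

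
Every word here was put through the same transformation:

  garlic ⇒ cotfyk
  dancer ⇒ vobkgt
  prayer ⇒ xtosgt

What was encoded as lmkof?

g(6)→c(2) and a(0)→o(14) fit y≡11x+14 (mod 26); the inverse of 11 mod 26 is 19. This is an affine cipher: with a=0,…,z=25, each position x becomes (11x+14) mod 26.
Reversing it on lmkof: l(11)→19·(11−14)≡21=v; m(12)→19·(12−14)≡14=o; k(10)→19·(10−14)≡2=c; o(14)→19·(14−14)≡0=a; f(5)→19·(5−14)≡11=l (all mod 26).

vocal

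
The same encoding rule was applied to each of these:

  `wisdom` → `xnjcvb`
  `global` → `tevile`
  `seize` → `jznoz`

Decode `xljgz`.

waste

w(22)→x(23) and i(8)→n(13) fit y≡23x+11 (mod 26); the inverse of 23 mod 26 is 17. This is an affine cipher: with a=0,…,z=25, each position x becomes (23x+11) mod 26.
Undoing it on xljgz: x(23)→17·(23−11)≡22=w; l(11)→17·(11−11)≡0=a; j(9)→17·(9−11)≡18=s; g(6)→17·(6−11)≡19=t; z(25)→17·(25−11)≡4=e (all mod 26).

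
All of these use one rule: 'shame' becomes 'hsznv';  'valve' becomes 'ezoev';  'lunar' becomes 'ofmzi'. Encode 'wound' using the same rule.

Each pair mirrors across the alphabet (s↔h, h↔s, a↔z): positions sum to 25. Letters are reflected about the middle of the alphabet (position → 25−position): Atbash.
Applying it to wound: w↔d, o↔l, u↔f, n↔m, d↔w.

dlfmw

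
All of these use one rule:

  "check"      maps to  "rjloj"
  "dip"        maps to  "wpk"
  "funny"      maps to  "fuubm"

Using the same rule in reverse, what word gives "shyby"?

The output letters match the input read backwards, each shifted +7: check reversed is kcehc. Two steps: reverse the string, then apply a Caesar shift of +7.
Decoding shyby: shift back: s−7=l, h−7=a, y−7=r, b−7=u, y−7=r → larur; then reverse → rural.

rural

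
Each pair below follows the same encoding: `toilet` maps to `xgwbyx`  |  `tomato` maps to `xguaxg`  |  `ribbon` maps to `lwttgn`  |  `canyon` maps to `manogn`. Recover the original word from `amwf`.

acid

This is an affine cipher: with a=0,…,z=25, each position x becomes (19x+0) mod 26.
Undoing it on amwf: a(0)→11·(0−0)≡0=a; m(12)→11·(12−0)≡2=c; w(22)→11·(22−0)≡8=i; f(5)→11·(5−0)≡3=d (all mod 26).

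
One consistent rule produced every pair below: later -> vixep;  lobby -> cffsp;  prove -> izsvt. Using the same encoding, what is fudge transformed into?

ikhyj

The output letters match the input read backwards, each shifted +4: later reversed is retal. Two steps: reverse the string, then apply a Caesar shift of +4.
For fudge: reverse → egduf; then shift: e+4=i, g+4=k, d+4=h, u+4=y, f+4=j.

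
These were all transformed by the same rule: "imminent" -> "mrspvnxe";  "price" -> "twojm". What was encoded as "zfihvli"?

vacancy

Each letter shifts forward by (position + 4), i.e. 4, 5, 6, … — the shift grows by one for each successive letter.
Reversing it on zfihvli: z−4=v, f−5=a, i−6=c, h−7=a, v−8=n, l−9=c, i−10=y.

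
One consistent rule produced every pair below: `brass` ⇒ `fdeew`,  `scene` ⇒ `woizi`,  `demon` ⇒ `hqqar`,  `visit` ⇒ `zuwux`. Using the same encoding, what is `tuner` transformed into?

xgrqv

A repeating key of period 2 is used — shifts +4, +12 over and over.
On tuner: t+4=x, u+12=g, n+4=r, e+12=q, r+4=v.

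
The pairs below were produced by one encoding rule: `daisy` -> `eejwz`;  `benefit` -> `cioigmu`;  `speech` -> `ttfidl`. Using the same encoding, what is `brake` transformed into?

cvbof

Shifts by position in daisy: pos 0: d→e (+1), pos 1: a→e (+4), pos 2: i→j (+1), pos 3: s→w (+4) — repeating every 2. The shifts repeat in a cycle of length 2: positions 0,1,… shift by +1, +4, then the pattern repeats.
Applying it to brake: b+1=c, r+4=v, a+1=b, k+4=o, e+1=f.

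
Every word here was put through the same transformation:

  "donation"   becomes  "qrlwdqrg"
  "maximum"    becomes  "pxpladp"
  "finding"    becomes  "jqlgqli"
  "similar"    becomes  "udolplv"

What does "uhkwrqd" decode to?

The output letters match the input read backwards, each shifted +3: donation reversed is noitanod. Read the word backwards and shift each letter +3.
Decoding uhkwrqd: shift back: u−3=r, h−3=e, k−3=h, w−3=t, r−3=o, q−3=n, d−3=a → rehtona; then reverse → another.

another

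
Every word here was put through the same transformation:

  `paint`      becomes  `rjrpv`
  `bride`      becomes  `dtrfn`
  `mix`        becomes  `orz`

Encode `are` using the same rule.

The shift depends on letter class: consonant p→r is +2, but vowel a→j is +9. Vowels shift forward by 9 and consonants shift forward by 2.
Applying it to are: a(vowel)+9=j, r(cons)+2=t, e(vowel)+9=n.

jtn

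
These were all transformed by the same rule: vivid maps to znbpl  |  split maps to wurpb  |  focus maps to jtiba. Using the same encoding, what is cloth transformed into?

In vivid: v→z is +4, i→n is +5, v→b is +6, i→p is +7 — the shift increases by 1 each position. Each letter shifts forward by (position + 4), i.e. 4, 5, 6, … — the shift grows by one for each successive letter.
For cloth: c+4=g, l+5=q, o+6=u, t+7=a, h+8=p.

gquap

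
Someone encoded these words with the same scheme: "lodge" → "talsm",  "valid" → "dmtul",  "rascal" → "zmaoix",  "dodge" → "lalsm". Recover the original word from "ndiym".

frame

Shifts by position in lodge: pos 0: l→t (+8), pos 1: o→a (+12), pos 2: d→l (+8), pos 3: g→s (+12) — repeating every 2. The shifts repeat in a cycle of length 2: positions 0,1,… shift by +8, +12, then the pattern repeats.
Decoding ndiym: n−8=f, d−12=r, i−8=a, y−12=m, m−8=e.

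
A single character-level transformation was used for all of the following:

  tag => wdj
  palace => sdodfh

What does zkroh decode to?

whole

Compare letters: t→w is +3, a→d is +3, g→j is +3 — a constant shift. It's a constant shift of +3 (ROT3).
Decoding zkroh: z−3=w, k−3=h, r−3=o, o−3=l, h−3=e.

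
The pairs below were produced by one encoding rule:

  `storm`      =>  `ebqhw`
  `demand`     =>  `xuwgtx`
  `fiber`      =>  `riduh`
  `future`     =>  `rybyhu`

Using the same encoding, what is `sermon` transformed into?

This is an affine cipher: with a=0,…,z=25, each position x becomes (23x+6) mod 26.
On sermon: s(18)→23·18+6≡4=e; e(4)→23·4+6≡20=u; r(17)→23·17+6≡7=h; m(12)→23·12+6≡22=w; o(14)→23·14+6≡16=q; n(13)→23·13+6≡19=t (all mod 26).

euhwqt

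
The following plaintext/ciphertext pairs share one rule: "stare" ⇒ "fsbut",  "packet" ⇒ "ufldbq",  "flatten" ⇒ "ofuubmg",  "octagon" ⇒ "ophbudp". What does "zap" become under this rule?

The output letters match the input read backwards, each shifted +1: stare reversed is erats. Two steps: reverse the string, then apply a Caesar shift of +1.
Applying it to zap: reverse → paz; then shift: p+1=q, a+1=b, z+1=a.

qba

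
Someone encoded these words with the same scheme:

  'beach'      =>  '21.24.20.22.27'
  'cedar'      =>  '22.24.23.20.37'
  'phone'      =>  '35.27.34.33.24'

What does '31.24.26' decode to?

b is letter #2 and maps to 21: an offset of 19. The number is (letter's place in the alphabet, a=1) + 19.
Decoding 31.24.26: 31→(31−19)÷1=12=l, 24→(24−19)÷1=5=e, 26→(26−19)÷1=7=g.

leg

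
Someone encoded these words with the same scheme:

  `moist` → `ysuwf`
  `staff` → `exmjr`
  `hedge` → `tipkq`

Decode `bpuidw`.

Shifts by position in moist: pos 0: m→y (+12), pos 1: o→s (+4), pos 2: i→u (+12), pos 3: s→w (+4) — repeating every 2. It's a Vigenère-style cipher with numeric key [12,4]: position i shifts by key[i mod 2].
Decoding bpuidw: b−12=p, p−4=l, u−12=i, i−4=e, d−12=r, w−4=s.

pliers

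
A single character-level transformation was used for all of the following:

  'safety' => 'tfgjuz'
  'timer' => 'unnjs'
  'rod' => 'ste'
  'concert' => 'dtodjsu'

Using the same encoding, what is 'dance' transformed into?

Two shifts are in play — +5 for a/e/i/o/u, +1 for every other letter.
For dance: d(cons)+1=e, a(vowel)+5=f, n(cons)+1=o, c(cons)+1=d, e(vowel)+5=j.

efodj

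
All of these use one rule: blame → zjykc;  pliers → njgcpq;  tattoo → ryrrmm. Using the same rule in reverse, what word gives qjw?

Compare letters: b→z is +24, l→j is +24, a→y is +24 — a constant shift. Each letter is shifted forward by 24 in the alphabet (a Caesar shift of +24).
Undoing it on qjw: q−24=s, j−24=l, w−24=y.

sly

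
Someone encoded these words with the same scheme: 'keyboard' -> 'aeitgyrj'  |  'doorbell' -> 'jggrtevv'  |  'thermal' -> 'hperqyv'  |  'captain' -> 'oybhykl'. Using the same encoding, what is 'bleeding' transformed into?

tveejklu

This is an affine cipher: with a=0,…,z=25, each position x becomes (21x+24) mod 26.
Applying it to bleeding: b(1)→21·1+24≡19=t; l(11)→21·11+24≡21=v; e(4)→21·4+24≡4=e; e(4)→21·4+24≡4=e; d(3)→21·3+24≡9=j; i(8)→21·8+24≡10=k; n(13)→21·13+24≡11=l; g(6)→21·6+24≡20=u (all mod 26).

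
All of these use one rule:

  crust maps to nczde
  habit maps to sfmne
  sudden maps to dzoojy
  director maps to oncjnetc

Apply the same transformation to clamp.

nwfxa

The shift depends on letter class: consonant c→n is +11, but vowel u→z is +5. The rule splits by letter class: vowels +5, consonants +11.
Applying it to clamp: c(cons)+11=n, l(cons)+11=w, a(vowel)+5=f, m(cons)+11=x, p(cons)+11=a.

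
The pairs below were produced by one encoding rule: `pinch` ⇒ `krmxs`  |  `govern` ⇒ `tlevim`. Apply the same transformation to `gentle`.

tvmgov

Each pair mirrors across the alphabet (p↔k, i↔r, n↔m): positions sum to 25. Each letter is replaced by its mirror in the alphabet: a↔z, b↔y, c↔x, and so on (the Atbash cipher).
Applying it to gentle: g↔t, e↔v, n↔m, t↔g, l↔o, e↔v.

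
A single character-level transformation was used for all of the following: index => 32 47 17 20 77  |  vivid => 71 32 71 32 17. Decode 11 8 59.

bar

i(#9)→32 and n(#14)→47: differences scale by 3, so n = 3·pos + 5. The formula is n = 3×(alphabet index, a=1) + 5.
Reversing it on 11 8 59: 11→(11−5)÷3=2=b, 8→(8−5)÷3=1=a, 59→(59−5)÷3=18=r.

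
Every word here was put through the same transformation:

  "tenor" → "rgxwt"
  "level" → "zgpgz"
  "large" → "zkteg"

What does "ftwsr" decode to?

Treating letters as 0–25, the rule is x ↦ 25x + 10 (mod 26).
Decoding ftwsr: f(5)→25·(5−10)≡5=f; t(19)→25·(19−10)≡17=r; w(22)→25·(22−10)≡14=o; s(18)→25·(18−10)≡18=s; r(17)→25·(17−10)≡19=t (all mod 26).

frost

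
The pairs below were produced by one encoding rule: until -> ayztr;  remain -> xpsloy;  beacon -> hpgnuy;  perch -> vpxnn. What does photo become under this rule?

Shifts by position in until: pos 0: u→a (+6), pos 1: n→y (+11), pos 2: t→z (+6), pos 3: i→t (+11) — repeating every 2. It's a Vigenère-style cipher with numeric key [6,11]: position i shifts by key[i mod 2].
For photo: p+6=v, h+11=s, o+6=u, t+11=e, o+6=u.

vsueu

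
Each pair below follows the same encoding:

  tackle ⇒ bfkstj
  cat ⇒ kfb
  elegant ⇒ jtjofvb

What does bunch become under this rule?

jzvkp

The shift depends on letter class: consonant t→b is +8, but vowel a→f is +5. The rule splits by letter class: vowels +5, consonants +8.
On bunch: b(cons)+8=j, u(vowel)+5=z, n(cons)+8=v, c(cons)+8=k, h(cons)+8=p.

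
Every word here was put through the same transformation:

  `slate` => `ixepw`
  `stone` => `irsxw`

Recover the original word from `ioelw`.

shake

The output letters match the input read backwards, each shifted +4: slate reversed is etals. The word is reversed, then every letter is shifted forward by 4.
Decoding ioelw: shift back: i−4=e, o−4=k, e−4=a, l−4=h, w−4=s → ekahs; then reverse → shake.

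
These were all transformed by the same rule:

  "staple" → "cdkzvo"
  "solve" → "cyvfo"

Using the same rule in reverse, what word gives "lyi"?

boy

Compare letters: s→c is +10, t→d is +10, a→k is +10 — a constant shift. This is a Caesar cipher with shift 10.
Undoing it on lyi: l−10=b, y−10=o, i−10=y.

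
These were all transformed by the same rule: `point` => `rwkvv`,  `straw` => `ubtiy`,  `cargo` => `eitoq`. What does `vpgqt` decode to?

their

Shifts by position in point: pos 0: p→r (+2), pos 1: o→w (+8), pos 2: i→k (+2), pos 3: n→v (+8) — repeating every 2. The shifts repeat in a cycle of length 2: positions 0,1,… shift by +2, +8, then the pattern repeats.
Reversing it on vpgqt: v−2=t, p−8=h, g−2=e, q−8=i, t−2=r.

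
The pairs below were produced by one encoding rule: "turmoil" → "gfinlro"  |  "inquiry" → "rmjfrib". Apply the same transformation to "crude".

xifwv

Each pair mirrors across the alphabet (t↔g, u↔f, r↔i): positions sum to 25. Letters are reflected about the middle of the alphabet (position → 25−position): Atbash.
Applying it to crude: c↔x, r↔i, u↔f, d↔w, e↔v.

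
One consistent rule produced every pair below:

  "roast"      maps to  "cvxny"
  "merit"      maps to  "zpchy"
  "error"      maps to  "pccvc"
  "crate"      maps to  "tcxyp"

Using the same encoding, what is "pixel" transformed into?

r(17)→c(2) and o(14)→v(21) fit y≡11x+23 (mod 26); the inverse of 11 mod 26 is 19. Each letter's alphabet position (a=0..z=25) is mapped through 11·x+23 mod 26 — an affine cipher.
For pixel: p(15)→11·15+23≡6=g; i(8)→11·8+23≡7=h; x(23)→11·23+23≡16=q; e(4)→11·4+23≡15=p; l(11)→11·11+23≡14=o (all mod 26).

ghqpo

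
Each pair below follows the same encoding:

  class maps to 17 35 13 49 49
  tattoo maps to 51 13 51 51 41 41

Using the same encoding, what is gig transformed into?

25 29 25

c(#3)→17 and l(#12)→35: differences scale by 2, so n = 2·pos + 11. With a=1..z=26, the number is 2·pos + 11.
For gig: g=7→25, i=9→29, g=7→25.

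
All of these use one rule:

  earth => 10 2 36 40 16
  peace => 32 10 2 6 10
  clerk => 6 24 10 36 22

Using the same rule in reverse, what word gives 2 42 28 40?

aunt

With a=1..z=26, the number is 2·pos.
Reversing it on 2 42 28 40: 2→(2−0)÷2=1=a, 42→(42−0)÷2=21=u, 28→(28−0)÷2=14=n, 40→(40−0)÷2=20=t.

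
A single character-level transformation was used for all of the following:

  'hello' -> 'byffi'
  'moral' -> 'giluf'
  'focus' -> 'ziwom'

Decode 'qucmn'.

Compare letters: h→b is +20, e→y is +20, l→f is +20 — a constant shift. Each letter is shifted forward by 20 in the alphabet (a Caesar shift of +20).
Reversing it on qucmn: q−20=w, u−20=a, c−20=i, m−20=s, n−20=t.

waist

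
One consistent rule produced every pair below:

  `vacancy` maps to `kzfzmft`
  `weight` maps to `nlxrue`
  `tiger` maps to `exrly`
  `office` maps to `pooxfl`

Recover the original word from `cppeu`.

v(21)→k(10) and a(0)→z(25) fit y≡3x+25 (mod 26); the inverse of 3 mod 26 is 9. This is an affine cipher: with a=0,…,z=25, each position x becomes (3x+25) mod 26.
Undoing it on cppeu: c(2)→9·(2−25)≡1=b; p(15)→9·(15−25)≡14=o; p(15)→9·(15−25)≡14=o; e(4)→9·(4−25)≡19=t; u(20)→9·(20−25)≡7=h (all mod 26).

booth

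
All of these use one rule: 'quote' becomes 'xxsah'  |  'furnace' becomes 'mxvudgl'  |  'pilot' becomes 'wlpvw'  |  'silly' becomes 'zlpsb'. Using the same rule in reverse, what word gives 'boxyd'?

ultra

Shifts by position in quote: pos 0: q→x (+7), pos 1: u→x (+3), pos 2: o→s (+4), pos 3: t→a (+7), pos 4: e→h (+3) — repeating every 3. A repeating key of period 3 is used — shifts +7, +3, +4 over and over.
Decoding boxyd: b−7=u, o−3=l, x−4=t, y−7=r, d−3=a.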